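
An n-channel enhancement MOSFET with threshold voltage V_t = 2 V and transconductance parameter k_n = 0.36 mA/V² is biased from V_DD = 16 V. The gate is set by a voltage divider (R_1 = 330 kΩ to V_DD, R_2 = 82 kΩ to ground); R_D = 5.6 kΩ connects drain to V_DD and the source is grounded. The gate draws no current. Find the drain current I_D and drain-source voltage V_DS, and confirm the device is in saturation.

I_D ≈ 0.25 mA, V_DS ≈ 15 V

V_G = V_DD·R_2/(R_1+R_2) = 16×82/412 = 3.18 V. With the source grounded, V_GS = V_G = 3.18 V.
Assume saturation: I_D = (k_n/2)(V_GS − V_t)² = (0.36/2)×(3.18 − 2)² = 0.18×1.18² = 0.253 mA.
V_DS = V_DD − I_D·R_D = 16 − 0.253×5.6 = 14.6 V.
Saturation requires V_DS ≥ V_GS − V_t = 1.18 V; 14.6 ≥ 1.18 ✓.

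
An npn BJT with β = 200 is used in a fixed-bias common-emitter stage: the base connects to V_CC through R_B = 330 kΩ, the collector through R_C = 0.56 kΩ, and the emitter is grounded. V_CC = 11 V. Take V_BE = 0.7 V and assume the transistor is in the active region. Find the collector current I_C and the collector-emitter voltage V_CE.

Base loop: V_CC = I_B·R_B + V_BE, so I_B = (11 − 0.7)/330 kΩ = 0.0312 mA.
In the active region I_C = β·I_B = 200 × 0.0312 = 6.24 mA.
Collector loop: V_CE = V_CC − I_C·R_C = 11 − 6.24×0.56 = 7.5 V.
Since V_CE = 7.5 V > V_CE(sat) ≈ 0.2 V, the transistor is in the active region as assumed.

I_C ≈ 6.2 mA, V_CE ≈ 7.5 V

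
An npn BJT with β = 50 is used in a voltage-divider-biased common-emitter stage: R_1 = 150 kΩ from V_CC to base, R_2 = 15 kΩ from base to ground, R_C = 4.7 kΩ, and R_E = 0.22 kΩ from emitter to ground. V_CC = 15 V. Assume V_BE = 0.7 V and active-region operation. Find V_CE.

Thevenize the base divider: V_Th = V_CC·R_2/(R_1+R_2) = 15×15/165 = 1.36 V, R_Th = R_1‖R_2 = 13.6 kΩ.
Base-emitter loop: V_Th = I_B·R_Th + V_BE + (β+1)I_B·R_E, so I_B = (1.36 − 0.7) / (13.6 + 51×0.22) = 0.0267 mA.
I_C = β·I_B = 50×0.0267 = 1.33 mA, and I_E = (β+1)I_B = 1.36 mA.
V_CE = V_CC − I_C·R_C − I_E·R_E = 15 − 1.33×4.7 − 1.36×0.22 = 8.43 V.
V_CE = 8.43 V > 0.2 V confirms active-region operation.

V_CE ≈ 8.4 V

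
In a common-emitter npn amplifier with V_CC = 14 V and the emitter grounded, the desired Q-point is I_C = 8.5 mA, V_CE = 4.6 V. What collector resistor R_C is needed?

R_C ≈ 1.1 kΩ

Collector loop: V_CC = I_C·R_C + V_CE.
R_C = (V_CC − V_CE)/I_C = (14 − 4.6)/8.5 = 1.11 kΩ.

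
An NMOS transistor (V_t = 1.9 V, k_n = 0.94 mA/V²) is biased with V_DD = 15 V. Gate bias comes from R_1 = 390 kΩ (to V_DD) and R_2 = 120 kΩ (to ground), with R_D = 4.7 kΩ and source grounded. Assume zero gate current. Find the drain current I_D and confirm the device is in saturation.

I_D ≈ 1.2 mA

V_G = V_DD·R_2/(R_1+R_2) = 15×120/510 = 3.53 V. With the source grounded, V_GS = V_G = 3.53 V.
Assume saturation: I_D = (k_n/2)(V_GS − V_t)² = (0.94/2)×(3.53 − 1.9)² = 0.47×1.63² = 1.25 mA.
V_DS = V_DD − I_D·R_D = 15 − 1.25×4.7 = 9.14 V.
Saturation requires V_DS ≥ V_GS − V_t = 1.63 V; 9.14 ≥ 1.63 ✓.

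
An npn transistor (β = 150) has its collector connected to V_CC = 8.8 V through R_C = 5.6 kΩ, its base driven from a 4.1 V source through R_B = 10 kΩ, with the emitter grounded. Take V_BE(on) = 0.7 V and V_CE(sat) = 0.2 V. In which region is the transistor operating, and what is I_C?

Assume active: I_B = (4.1 − 0.7)/10 = 0.34 mA, giving I_C = β·I_B = 51 mA.
But then V_CE = 8.8 − 51×5.6 = -277 V < V_CE(sat) = 0.2 V — impossible in the active region.
So the transistor is saturated. With V_CE = 0.2 V, I_C = (V_CC − 0.2)/R_C = 8.6/5.6 = 1.54 mA.
Check: β·I_B = 51 mA > I_C = 1.54 mA, confirming saturation.

saturation; I_C ≈ 1.5 mA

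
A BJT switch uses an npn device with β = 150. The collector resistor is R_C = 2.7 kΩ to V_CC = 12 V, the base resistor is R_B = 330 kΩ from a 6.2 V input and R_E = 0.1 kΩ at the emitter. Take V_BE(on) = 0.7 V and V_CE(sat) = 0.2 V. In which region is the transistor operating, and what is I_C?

Assume active. Base-emitter loop: I_B = (V_BB − V_BE)/(R_B + (β+1)R_E) = (6.2 − 0.7)/(330 + 151×0.1) = 0.0159 mA.
I_C = β·I_B = 150×0.0159 = 2.39 mA.
V_CE = V_CC − I_C·R_C − I_E·R_E = 12 − 2.39×2.7 − 2.41×0.1 = 5.3 V > V_CE(sat), so the active-region assumption holds.

active; I_C ≈ 2.4 mA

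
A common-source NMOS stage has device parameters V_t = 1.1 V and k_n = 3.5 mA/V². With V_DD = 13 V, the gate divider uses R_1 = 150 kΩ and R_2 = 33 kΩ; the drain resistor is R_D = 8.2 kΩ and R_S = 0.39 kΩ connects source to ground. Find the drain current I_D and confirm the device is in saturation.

V_G = V_DD·R_2/(R_1+R_2) = 13×33/183 = 2.34 V.
Assume saturation: I_D = (k_n/2)(V_GS − V_t)² with V_GS = V_G − I_D·R_S = 2.34 − 0.39·I_D.
Substituting gives 0.266·I_D² − 2.7·I_D + 2.71 = 0, with roots I_D = 1.13 or 9.01 mA.
The root I_D = 9.01 mA gives V_GS = -1.17 V ≤ V_t, so take I_D = 1.13 mA.
Then V_GS = 1.9 V and V_DS = V_DD − I_D(R_D+R_S) = 13 − 1.13×8.59 = 3.29 V.
Saturation requires V_DS ≥ V_GS − V_t = 0.804 V; 3.29 ≥ 0.804 ✓.

I_D ≈ 1.1 mA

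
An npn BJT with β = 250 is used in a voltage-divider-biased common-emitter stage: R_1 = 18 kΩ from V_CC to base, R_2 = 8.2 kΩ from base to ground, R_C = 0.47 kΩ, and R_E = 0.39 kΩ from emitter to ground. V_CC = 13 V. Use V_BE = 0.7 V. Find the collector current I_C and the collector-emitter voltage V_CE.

Thevenize the base divider: V_Th = V_CC·R_2/(R_1+R_2) = 13×8.2/26.2 = 4.07 V, R_Th = R_1‖R_2 = 5.63 kΩ.
Base-emitter loop: V_Th = I_B·R_Th + V_BE + (β+1)I_B·R_E, so I_B = (4.07 − 0.7) / (5.63 + 251×0.39) = 0.0325 mA.
I_C = β·I_B = 250×0.0325 = 8.14 mA, and I_E = (β+1)I_B = 8.17 mA.
V_CE = V_CC − I_C·R_C − I_E·R_E = 13 − 8.14×0.47 − 8.17×0.39 = 5.99 V.
V_CE = 5.99 V > 0.2 V confirms active-region operation.

I_C ≈ 8.1 mA, V_CE ≈ 6 V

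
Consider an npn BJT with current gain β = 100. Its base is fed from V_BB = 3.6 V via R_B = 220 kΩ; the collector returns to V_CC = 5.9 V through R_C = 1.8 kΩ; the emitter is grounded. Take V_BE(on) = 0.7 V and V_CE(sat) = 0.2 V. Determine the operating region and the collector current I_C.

Assume active. Base-emitter loop: I_B = (V_BB − V_BE)/R_B = (3.6 − 0.7)/220 = 0.0132 mA.
I_C = β·I_B = 100×0.0132 = 1.32 mA.
V_CE = V_CC − I_C·R_C = 5.9 − 1.32×1.8 = 3.53 V > V_CE(sat), so the active-region assumption holds.

active; I_C ≈ 1.3 mA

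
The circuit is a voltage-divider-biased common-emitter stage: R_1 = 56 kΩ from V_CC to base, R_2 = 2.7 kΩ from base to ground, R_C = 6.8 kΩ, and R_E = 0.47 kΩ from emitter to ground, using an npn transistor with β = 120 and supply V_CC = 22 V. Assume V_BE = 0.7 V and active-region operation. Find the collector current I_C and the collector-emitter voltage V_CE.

Thevenize the base divider: V_Th = V_CC·R_2/(R_1+R_2) = 22×2.7/58.7 = 1.01 V, R_Th = R_1‖R_2 = 2.58 kΩ.
Base-emitter loop: V_Th = I_B·R_Th + V_BE + (β+1)I_B·R_E, so I_B = (1.01 − 0.7) / (2.58 + 121×0.47) = 0.00525 mA.
I_C = β·I_B = 120×0.00525 = 0.63 mA, and I_E = (β+1)I_B = 0.635 mA.
V_CE = V_CC − I_C·R_C − I_E·R_E = 22 − 0.63×6.8 − 0.635×0.47 = 17.4 V.
V_CE = 17.4 V > 0.2 V confirms active-region operation.

I_C ≈ 0.63 mA, V_CE ≈ 17 V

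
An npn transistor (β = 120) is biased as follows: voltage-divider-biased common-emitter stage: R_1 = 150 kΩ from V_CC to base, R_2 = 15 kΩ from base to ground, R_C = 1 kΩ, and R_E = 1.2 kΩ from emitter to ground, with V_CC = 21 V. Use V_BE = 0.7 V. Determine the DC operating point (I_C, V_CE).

Thevenize the base divider: V_Th = V_CC·R_2/(R_1+R_2) = 21×15/165 = 1.91 V, R_Th = R_1‖R_2 = 13.6 kΩ.
Base-emitter loop: V_Th = I_B·R_Th + V_BE + (β+1)I_B·R_E, so I_B = (1.91 − 0.7) / (13.6 + 121×1.2) = 0.00761 mA.
I_C = β·I_B = 120×0.00761 = 0.913 mA, and I_E = (β+1)I_B = 0.921 mA.
V_CE = V_CC − I_C·R_C − I_E·R_E = 21 − 0.913×1 − 0.921×1.2 = 19 V.
V_CE = 19 V > 0.2 V confirms active-region operation.

I_C ≈ 0.91 mA, V_CE ≈ 19 V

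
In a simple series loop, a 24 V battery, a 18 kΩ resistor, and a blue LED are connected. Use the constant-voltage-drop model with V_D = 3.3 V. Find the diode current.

I ≈ 1.1 mA

KVL around the loop: 24 = V_D + I·R = 3.3 + I × 18 kΩ.
So I = (24 − 3.3) / 18 kΩ = 20.7 / 18 = 1.15 mA.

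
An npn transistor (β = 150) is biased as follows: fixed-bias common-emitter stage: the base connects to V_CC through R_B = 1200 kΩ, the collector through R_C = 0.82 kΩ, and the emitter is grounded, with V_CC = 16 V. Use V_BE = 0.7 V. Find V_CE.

V_CE ≈ 14 V

Base loop: V_CC = I_B·R_B + V_BE, so I_B = (16 − 0.7)/1200 kΩ = 0.0128 mA.
In the active region I_C = β·I_B = 150 × 0.0128 = 1.91 mA.
Collector loop: V_CE = V_CC − I_C·R_C = 16 − 1.91×0.82 = 14.4 V.
Since V_CE = 14.4 V > V_CE(sat) ≈ 0.2 V, the transistor is in the active region as assumed.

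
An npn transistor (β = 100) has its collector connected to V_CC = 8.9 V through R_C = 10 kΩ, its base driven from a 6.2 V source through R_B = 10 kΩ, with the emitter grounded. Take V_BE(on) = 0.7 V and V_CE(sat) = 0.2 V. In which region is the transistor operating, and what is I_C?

saturation; I_C ≈ 0.87 mA

Assume active: I_B = (6.2 − 0.7)/10 = 0.55 mA, giving I_C = β·I_B = 55 mA.
But then V_CE = 8.9 − 55×10 = -541 V < V_CE(sat) = 0.2 V — impossible in the active region.
So the transistor is saturated. With V_CE = 0.2 V, I_C = (V_CC − 0.2)/R_C = 8.7/10 = 0.87 mA.
Check: β·I_B = 55 mA > I_C = 0.87 mA, confirming saturation.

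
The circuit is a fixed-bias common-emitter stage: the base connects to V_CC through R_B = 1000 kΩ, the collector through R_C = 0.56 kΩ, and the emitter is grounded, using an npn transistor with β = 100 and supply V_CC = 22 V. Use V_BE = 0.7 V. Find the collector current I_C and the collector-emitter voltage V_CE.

Base loop: V_CC = I_B·R_B + V_BE, so I_B = (22 − 0.7)/1000 kΩ = 0.0213 mA.
In the active region I_C = β·I_B = 100 × 0.0213 = 2.13 mA.
Collector loop: V_CE = V_CC − I_C·R_C = 22 − 2.13×0.56 = 20.8 V.
Since V_CE = 20.8 V > V_CE(sat) ≈ 0.2 V, the transistor is in the active region as assumed.

I_C ≈ 2.1 mA, V_CE ≈ 21 V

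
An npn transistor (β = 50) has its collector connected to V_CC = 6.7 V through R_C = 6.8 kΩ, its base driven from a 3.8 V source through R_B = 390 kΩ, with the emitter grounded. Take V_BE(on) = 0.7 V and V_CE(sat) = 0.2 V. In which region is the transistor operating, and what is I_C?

active; I_C ≈ 0.4 mA

Assume active. Base-emitter loop: I_B = (V_BB − V_BE)/R_B = (3.8 − 0.7)/390 = 0.00795 mA.
I_C = β·I_B = 50×0.00795 = 0.397 mA.
V_CE = V_CC − I_C·R_C = 6.7 − 0.397×6.8 = 4 V > V_CE(sat), so the active-region assumption holds.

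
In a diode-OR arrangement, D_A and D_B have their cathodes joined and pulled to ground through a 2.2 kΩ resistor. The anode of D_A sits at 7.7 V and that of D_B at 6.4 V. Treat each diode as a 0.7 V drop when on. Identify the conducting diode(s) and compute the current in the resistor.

Assume both conduct. Then node N would need to be at both 7.7−0.7 = 7 V and 6.4−0.7 = 5.7 V, which is impossible.
Assume only D_A conducts: V_N = 7.7 − 0.7 = 7 V, so I_R = 7/2.2 = 3.18 mA.
Check D_B: its anode-to-cathode voltage is 6.4 − 7 = -0.6 V < 0.7 V, so it is off. The assumption is consistent.

Only D_A conducts; I_R ≈ 3.2 mA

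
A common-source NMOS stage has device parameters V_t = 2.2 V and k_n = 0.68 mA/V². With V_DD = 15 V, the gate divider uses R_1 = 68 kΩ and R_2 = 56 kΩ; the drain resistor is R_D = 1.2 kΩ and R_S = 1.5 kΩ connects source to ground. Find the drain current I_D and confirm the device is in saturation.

I_D ≈ 1.6 mA

V_G = V_DD·R_2/(R_1+R_2) = 15×56/124 = 6.77 V.
Assume saturation: I_D = (k_n/2)(V_GS − V_t)² with V_GS = V_G − I_D·R_S = 6.77 − 1.5·I_D.
Substituting gives 0.765·I_D² − 5.67·I_D + 7.11 = 0, with roots I_D = 1.6 or 5.8 mA.
The root I_D = 5.8 mA gives V_GS = -1.93 V ≤ V_t, so take I_D = 1.6 mA.
Then V_GS = 4.37 V and V_DS = V_DD − I_D(R_D+R_S) = 15 − 1.6×2.7 = 10.7 V.
Saturation requires V_DS ≥ V_GS − V_t = 2.17 V; 10.7 ≥ 2.17 ✓.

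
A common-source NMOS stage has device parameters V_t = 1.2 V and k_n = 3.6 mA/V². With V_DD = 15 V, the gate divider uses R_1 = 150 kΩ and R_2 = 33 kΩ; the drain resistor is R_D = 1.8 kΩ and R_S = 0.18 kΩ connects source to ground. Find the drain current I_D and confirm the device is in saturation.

V_G = V_DD·R_2/(R_1+R_2) = 15×33/183 = 2.7 V.
Assume saturation: I_D = (k_n/2)(V_GS − V_t)² with V_GS = V_G − I_D·R_S = 2.7 − 0.18·I_D.
Substituting gives 0.0583·I_D² − 1.98·I_D + 4.08 = 0, with roots I_D = 2.21 or 31.7 mA.
The root I_D = 31.7 mA gives V_GS = -2.99 V ≤ V_t, so take I_D = 2.21 mA.
Then V_GS = 2.31 V and V_DS = V_DD − I_D(R_D+R_S) = 15 − 2.21×1.98 = 10.6 V.
Saturation requires V_DS ≥ V_GS − V_t = 1.11 V; 10.6 ≥ 1.11 ✓.

I_D ≈ 2.2 mA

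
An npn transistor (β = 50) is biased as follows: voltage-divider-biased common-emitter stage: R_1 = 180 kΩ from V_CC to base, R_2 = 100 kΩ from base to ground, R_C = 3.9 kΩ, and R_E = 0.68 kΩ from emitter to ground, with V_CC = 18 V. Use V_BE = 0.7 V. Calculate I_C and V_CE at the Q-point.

I_C ≈ 2.9 mA, V_CE ≈ 4.7 V

Thevenize the base divider: V_Th = V_CC·R_2/(R_1+R_2) = 18×100/280 = 6.43 V, R_Th = R_1‖R_2 = 64.3 kΩ.
Base-emitter loop: V_Th = I_B·R_Th + V_BE + (β+1)I_B·R_E, so I_B = (6.43 − 0.7) / (64.3 + 51×0.68) = 0.0579 mA.
I_C = β·I_B = 50×0.0579 = 2.89 mA, and I_E = (β+1)I_B = 2.95 mA.
V_CE = V_CC − I_C·R_C − I_E·R_E = 18 − 2.89×3.9 − 2.95×0.68 = 4.71 V.
V_CE = 4.71 V > 0.2 V confirms active-region operation.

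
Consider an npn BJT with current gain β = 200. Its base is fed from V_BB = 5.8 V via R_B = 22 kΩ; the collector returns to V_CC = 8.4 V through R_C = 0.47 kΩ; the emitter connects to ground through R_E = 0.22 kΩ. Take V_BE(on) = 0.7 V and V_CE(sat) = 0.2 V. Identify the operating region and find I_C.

Assume active: I_B = (5.8 − 0.7)/(22 + 201×0.22) = 0.077 mA, I_C = β·I_B = 15.4 mA.
Then V_CE = 8.4 − 15.4×0.47 − 15.5×0.22 = -2.25 V < 0.2 V — the active assumption fails.
Re-solve with V_CE = 0.2 V. KCL at the emitter: V_E/R_E = (V_BB−0.7−V_E)/R_B + (V_CC−0.2−V_E)/R_C, giving V_E = 2.63 V.
I_C = (V_CC − 0.2 − V_E)/R_C = (8.2 − 2.63)/0.47 = 11.8 mA.
Check: I_B = (5.1 − 2.63)/22 = 0.112 mA, and β·I_B = 22.4 mA > I_C, confirming saturation.

saturation; I_C ≈ 12 mA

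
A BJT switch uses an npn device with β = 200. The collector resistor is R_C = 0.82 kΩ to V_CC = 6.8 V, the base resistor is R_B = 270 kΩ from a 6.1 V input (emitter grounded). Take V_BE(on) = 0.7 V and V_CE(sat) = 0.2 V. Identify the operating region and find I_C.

Assume active. Base-emitter loop: I_B = (V_BB − V_BE)/R_B = (6.1 − 0.7)/270 = 0.02 mA.
I_C = β·I_B = 200×0.02 = 4 mA.
V_CE = V_CC − I_C·R_C = 6.8 − 4×0.82 = 3.52 V > V_CE(sat), so the active-region assumption holds.

active; I_C ≈ 4 mA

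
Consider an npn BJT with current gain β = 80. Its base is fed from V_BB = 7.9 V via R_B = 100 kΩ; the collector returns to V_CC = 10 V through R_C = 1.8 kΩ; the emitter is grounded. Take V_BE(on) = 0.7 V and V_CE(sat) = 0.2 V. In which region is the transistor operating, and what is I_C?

Assume active: I_B = (7.9 − 0.7)/100 = 0.072 mA, giving I_C = β·I_B = 5.76 mA.
But then V_CE = 10 − 5.76×1.8 = -0.368 V < V_CE(sat) = 0.2 V — impossible in the active region.
So the transistor is saturated. With V_CE = 0.2 V, I_C = (V_CC − 0.2)/R_C = 9.8/1.8 = 5.44 mA.
Check: β·I_B = 5.76 mA > I_C = 5.44 mA, confirming saturation.

saturation; I_C ≈ 5.4 mA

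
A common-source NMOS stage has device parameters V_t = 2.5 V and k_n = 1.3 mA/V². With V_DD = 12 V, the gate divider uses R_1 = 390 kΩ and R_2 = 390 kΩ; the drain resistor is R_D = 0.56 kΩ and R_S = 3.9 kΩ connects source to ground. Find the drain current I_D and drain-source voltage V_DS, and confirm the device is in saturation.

I_D ≈ 0.64 mA, V_DS ≈ 9.1 V

V_G = V_DD·R_2/(R_1+R_2) = 12×390/780 = 6 V.
Assume saturation: I_D = (k_n/2)(V_GS − V_t)² with V_GS = V_G − I_D·R_S = 6 − 3.9·I_D.
Substituting gives 9.89·I_D² − 18.7·I_D + 7.96 = 0, with roots I_D = 0.643 or 1.25 mA.
The root I_D = 1.25 mA gives V_GS = 1.11 V ≤ V_t, so take I_D = 0.643 mA.
Then V_GS = 3.49 V and V_DS = V_DD − I_D(R_D+R_S) = 12 − 0.643×4.46 = 9.13 V.
Saturation requires V_DS ≥ V_GS − V_t = 0.994 V; 9.13 ≥ 0.994 ✓.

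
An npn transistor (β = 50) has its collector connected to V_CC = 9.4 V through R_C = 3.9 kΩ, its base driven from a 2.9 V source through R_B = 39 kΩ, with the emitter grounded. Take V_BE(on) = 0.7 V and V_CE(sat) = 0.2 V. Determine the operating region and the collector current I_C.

saturation; I_C ≈ 2.4 mA

Assume active: I_B = (2.9 − 0.7)/39 = 0.0564 mA, giving I_C = β·I_B = 2.82 mA.
But then V_CE = 9.4 − 2.82×3.9 = -1.6 V < V_CE(sat) = 0.2 V — impossible in the active region.
So the transistor is saturated. With V_CE = 0.2 V, I_C = (V_CC − 0.2)/R_C = 9.2/3.9 = 2.36 mA.
Check: β·I_B = 2.82 mA > I_C = 2.36 mA, confirming saturation.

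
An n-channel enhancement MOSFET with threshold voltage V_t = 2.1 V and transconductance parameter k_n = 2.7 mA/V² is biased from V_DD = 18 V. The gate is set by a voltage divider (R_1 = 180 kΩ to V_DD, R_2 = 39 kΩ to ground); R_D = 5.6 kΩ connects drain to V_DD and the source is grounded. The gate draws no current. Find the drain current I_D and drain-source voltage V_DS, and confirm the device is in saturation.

V_G = V_DD·R_2/(R_1+R_2) = 18×39/219 = 3.21 V. With the source grounded, V_GS = V_G = 3.21 V.
Assume saturation: I_D = (k_n/2)(V_GS − V_t)² = (2.7/2)×(3.21 − 2.1)² = 1.35×1.11² = 1.65 mA.
V_DS = V_DD − I_D·R_D = 18 − 1.65×5.6 = 8.76 V.
Saturation requires V_DS ≥ V_GS − V_t = 1.11 V; 8.76 ≥ 1.11 ✓.

I_D ≈ 1.6 mA, V_DS ≈ 8.8 V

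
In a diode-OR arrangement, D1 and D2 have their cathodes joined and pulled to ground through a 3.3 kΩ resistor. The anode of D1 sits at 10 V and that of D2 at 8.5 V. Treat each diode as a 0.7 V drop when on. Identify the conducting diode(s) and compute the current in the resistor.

Assume both conduct. Then node N would need to be at both 10−0.7 = 9.3 V and 8.5−0.7 = 7.8 V, which is impossible.
Assume only D1 conducts: V_N = 10 − 0.7 = 9.3 V, so I_R = 9.3/3.3 = 2.82 mA.
Check D2: its anode-to-cathode voltage is 8.5 − 9.3 = -0.8 V < 0.7 V, so it is off. The assumption is consistent.

Only D1 conducts; I_R ≈ 2.8 mA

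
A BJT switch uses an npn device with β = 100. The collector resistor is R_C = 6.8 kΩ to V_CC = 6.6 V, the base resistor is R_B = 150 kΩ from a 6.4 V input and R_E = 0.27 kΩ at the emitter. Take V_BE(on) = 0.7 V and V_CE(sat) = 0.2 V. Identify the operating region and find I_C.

saturation; I_C ≈ 0.9 mA

Assume active: I_B = (6.4 − 0.7)/(150 + 101×0.27) = 0.0322 mA, I_C = β·I_B = 3.22 mA.
Then V_CE = 6.6 − 3.22×6.8 − 3.25×0.27 = -16.1 V < 0.2 V — the active assumption fails.
Re-solve with V_CE = 0.2 V. KCL at the emitter: V_E/R_E = (V_BB−0.7−V_E)/R_B + (V_CC−0.2−V_E)/R_C, giving V_E = 0.254 V.
I_C = (V_CC − 0.2 − V_E)/R_C = (6.4 − 0.254)/6.8 = 0.904 mA.
Check: I_B = (5.7 − 0.254)/150 = 0.0363 mA, and β·I_B = 3.63 mA > I_C, confirming saturation.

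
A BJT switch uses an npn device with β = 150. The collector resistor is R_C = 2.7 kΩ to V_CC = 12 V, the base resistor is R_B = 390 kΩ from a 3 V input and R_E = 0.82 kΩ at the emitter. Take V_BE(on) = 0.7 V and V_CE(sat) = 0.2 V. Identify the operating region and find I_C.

Assume active. Base-emitter loop: I_B = (V_BB − V_BE)/(R_B + (β+1)R_E) = (3 − 0.7)/(390 + 151×0.82) = 0.00448 mA.
I_C = β·I_B = 150×0.00448 = 0.671 mA.
V_CE = V_CC − I_C·R_C − I_E·R_E = 12 − 0.671×2.7 − 0.676×0.82 = 9.63 V > V_CE(sat), so the active-region assumption holds.

active; I_C ≈ 0.67 mA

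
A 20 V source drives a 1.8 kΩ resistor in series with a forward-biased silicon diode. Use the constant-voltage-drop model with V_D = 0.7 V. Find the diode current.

I ≈ 11 mA

KVL around the loop: 20 = V_D + I·R = 0.7 + I × 1.8 kΩ.
So I = (20 − 0.7) / 1.8 kΩ = 19.3 / 1.8 = 10.7 mA.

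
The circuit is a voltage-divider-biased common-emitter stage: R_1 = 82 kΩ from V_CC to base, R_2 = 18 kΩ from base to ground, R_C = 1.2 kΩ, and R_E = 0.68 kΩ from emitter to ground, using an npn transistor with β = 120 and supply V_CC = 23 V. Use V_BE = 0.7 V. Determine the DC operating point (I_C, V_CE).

Thevenize the base divider: V_Th = V_CC·R_2/(R_1+R_2) = 23×18/100 = 4.14 V, R_Th = R_1‖R_2 = 14.8 kΩ.
Base-emitter loop: V_Th = I_B·R_Th + V_BE + (β+1)I_B·R_E, so I_B = (4.14 − 0.7) / (14.8 + 121×0.68) = 0.0354 mA.
I_C = β·I_B = 120×0.0354 = 4.25 mA, and I_E = (β+1)I_B = 4.29 mA.
V_CE = V_CC − I_C·R_C − I_E·R_E = 23 − 4.25×1.2 − 4.29×0.68 = 15 V.
V_CE = 15 V > 0.2 V confirms active-region operation.

I_C ≈ 4.3 mA, V_CE ≈ 15 V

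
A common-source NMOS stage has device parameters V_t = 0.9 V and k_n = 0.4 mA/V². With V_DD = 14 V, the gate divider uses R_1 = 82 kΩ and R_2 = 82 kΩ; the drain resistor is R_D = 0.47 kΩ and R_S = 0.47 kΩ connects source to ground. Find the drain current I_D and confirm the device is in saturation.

V_G = V_DD·R_2/(R_1+R_2) = 14×82/164 = 7 V.
Assume saturation: I_D = (k_n/2)(V_GS − V_t)² with V_GS = V_G − I_D·R_S = 7 − 0.47·I_D.
Substituting gives 0.0442·I_D² − 2.15·I_D + 7.44 = 0, with roots I_D = 3.76 or 44.8 mA.
The root I_D = 44.8 mA gives V_GS = -14.1 V ≤ V_t, so take I_D = 3.76 mA.
Then V_GS = 5.23 V and V_DS = V_DD − I_D(R_D+R_S) = 14 − 3.76×0.94 = 10.5 V.
Saturation requires V_DS ≥ V_GS − V_t = 4.33 V; 10.5 ≥ 4.33 ✓.

I_D ≈ 3.8 mA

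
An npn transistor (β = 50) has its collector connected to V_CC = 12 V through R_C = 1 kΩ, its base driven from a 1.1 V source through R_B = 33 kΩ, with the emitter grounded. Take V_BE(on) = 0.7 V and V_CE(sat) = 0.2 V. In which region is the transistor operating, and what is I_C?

Assume active. Base-emitter loop: I_B = (V_BB − V_BE)/R_B = (1.1 − 0.7)/33 = 0.0121 mA.
I_C = β·I_B = 50×0.0121 = 0.606 mA.
V_CE = V_CC − I_C·R_C = 12 − 0.606×1 = 11.4 V > V_CE(sat), so the active-region assumption holds.

active; I_C ≈ 0.61 mA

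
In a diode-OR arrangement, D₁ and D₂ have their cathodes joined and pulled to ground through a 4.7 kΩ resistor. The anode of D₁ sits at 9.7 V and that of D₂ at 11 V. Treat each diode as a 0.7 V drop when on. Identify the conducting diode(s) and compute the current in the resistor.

Only D₂ conducts; I_R ≈ 2.2 mA

Assume both conduct. Then node N would need to be at both 9.7−0.7 = 9 V and 11−0.7 = 10.3 V, which is impossible.
Assume only D₂ conducts: V_N = 11 − 0.7 = 10.3 V, so I_R = 10.3/4.7 = 2.19 mA.
Check D₁: its anode-to-cathode voltage is 9.7 − 10.3 = -0.6 V < 0.7 V, so it is off. The assumption is consistent.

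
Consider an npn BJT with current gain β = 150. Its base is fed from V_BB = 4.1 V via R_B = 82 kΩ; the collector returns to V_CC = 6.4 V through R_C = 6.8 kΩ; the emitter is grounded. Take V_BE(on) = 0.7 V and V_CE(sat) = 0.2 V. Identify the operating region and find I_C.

saturation; I_C ≈ 0.91 mA

Assume active: I_B = (4.1 − 0.7)/82 = 0.0415 mA, giving I_C = β·I_B = 6.22 mA.
But then V_CE = 6.4 − 6.22×6.8 = -35.9 V < V_CE(sat) = 0.2 V — impossible in the active region.
So the transistor is saturated. With V_CE = 0.2 V, I_C = (V_CC − 0.2)/R_C = 6.2/6.8 = 0.912 mA.
Check: β·I_B = 6.22 mA > I_C = 0.912 mA, confirming saturation.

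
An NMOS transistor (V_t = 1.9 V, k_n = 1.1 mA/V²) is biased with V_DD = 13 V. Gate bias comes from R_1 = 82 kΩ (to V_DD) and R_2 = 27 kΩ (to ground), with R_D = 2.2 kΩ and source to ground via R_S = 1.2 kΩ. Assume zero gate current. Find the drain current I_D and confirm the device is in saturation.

V_G = V_DD·R_2/(R_1+R_2) = 13×27/109 = 3.22 V.
Assume saturation: I_D = (k_n/2)(V_GS − V_t)² with V_GS = V_G − I_D·R_S = 3.22 − 1.2·I_D.
Substituting gives 0.792·I_D² − 2.74·I_D + 0.959 = 0, with roots I_D = 0.394 or 3.07 mA.
The root I_D = 3.07 mA gives V_GS = -0.462 V ≤ V_t, so take I_D = 0.394 mA.
Then V_GS = 2.75 V and V_DS = V_DD − I_D(R_D+R_S) = 13 − 0.394×3.4 = 11.7 V.
Saturation requires V_DS ≥ V_GS − V_t = 0.847 V; 11.7 ≥ 0.847 ✓.

I_D ≈ 0.39 mA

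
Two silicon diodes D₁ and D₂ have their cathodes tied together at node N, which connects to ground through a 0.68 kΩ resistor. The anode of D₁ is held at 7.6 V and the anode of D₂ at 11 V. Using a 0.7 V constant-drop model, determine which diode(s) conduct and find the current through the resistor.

Assume both conduct. Then node N would need to be at both 7.6−0.7 = 6.9 V and 11−0.7 = 10.3 V, which is impossible.
Assume only D₂ conducts: V_N = 11 − 0.7 = 10.3 V, so I_R = 10.3/0.68 = 15.1 mA.
Check D₁: its anode-to-cathode voltage is 7.6 − 10.3 = -2.7 V < 0.7 V, so it is off. The assumption is consistent.

Only D₂ conducts; I_R ≈ 15 mA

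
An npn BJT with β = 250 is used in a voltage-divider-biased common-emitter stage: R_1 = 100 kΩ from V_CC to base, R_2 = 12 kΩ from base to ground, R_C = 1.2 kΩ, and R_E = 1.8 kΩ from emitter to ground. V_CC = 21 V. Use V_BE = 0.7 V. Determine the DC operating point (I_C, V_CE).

I_C ≈ 0.84 mA, V_CE ≈ 18 V

Thevenize the base divider: V_Th = V_CC·R_2/(R_1+R_2) = 21×12/112 = 2.25 V, R_Th = R_1‖R_2 = 10.7 kΩ.
Base-emitter loop: V_Th = I_B·R_Th + V_BE + (β+1)I_B·R_E, so I_B = (2.25 − 0.7) / (10.7 + 251×1.8) = 0.00335 mA.
I_C = β·I_B = 250×0.00335 = 0.838 mA, and I_E = (β+1)I_B = 0.841 mA.
V_CE = V_CC − I_C·R_C − I_E·R_E = 21 − 0.838×1.2 − 0.841×1.8 = 18.5 V.
V_CE = 18.5 V > 0.2 V confirms active-region operation.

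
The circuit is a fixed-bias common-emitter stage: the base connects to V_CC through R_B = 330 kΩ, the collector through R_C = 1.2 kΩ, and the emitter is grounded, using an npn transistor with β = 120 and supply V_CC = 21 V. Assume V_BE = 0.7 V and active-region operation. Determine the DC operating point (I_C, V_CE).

Base loop: V_CC = I_B·R_B + V_BE, so I_B = (21 − 0.7)/330 kΩ = 0.0615 mA.
In the active region I_C = β·I_B = 120 × 0.0615 = 7.38 mA.
Collector loop: V_CE = V_CC − I_C·R_C = 21 − 7.38×1.2 = 12.1 V.
Since V_CE = 12.1 V > V_CE(sat) ≈ 0.2 V, the transistor is in the active region as assumed.

I_C ≈ 7.4 mA, V_CE ≈ 12 V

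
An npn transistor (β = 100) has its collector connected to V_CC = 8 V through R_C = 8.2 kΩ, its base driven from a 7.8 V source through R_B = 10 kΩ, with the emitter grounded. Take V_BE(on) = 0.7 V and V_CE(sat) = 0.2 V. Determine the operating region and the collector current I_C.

saturation; I_C ≈ 0.95 mA

Assume active: I_B = (7.8 − 0.7)/10 = 0.71 mA, giving I_C = β·I_B = 71 mA.
But then V_CE = 8 − 71×8.2 = -574 V < V_CE(sat) = 0.2 V — impossible in the active region.
So the transistor is saturated. With V_CE = 0.2 V, I_C = (V_CC − 0.2)/R_C = 7.8/8.2 = 0.951 mA.
Check: β·I_B = 71 mA > I_C = 0.951 mA, confirming saturation.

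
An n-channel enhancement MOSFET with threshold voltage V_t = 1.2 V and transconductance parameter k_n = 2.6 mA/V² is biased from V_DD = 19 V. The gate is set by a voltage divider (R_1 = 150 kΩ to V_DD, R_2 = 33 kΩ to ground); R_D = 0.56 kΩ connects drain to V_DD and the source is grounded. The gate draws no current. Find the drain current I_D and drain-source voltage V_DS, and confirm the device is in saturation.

I_D ≈ 6.4 mA, V_DS ≈ 15 V

V_G = V_DD·R_2/(R_1+R_2) = 19×33/183 = 3.43 V. With the source grounded, V_GS = V_G = 3.43 V.
Assume saturation: I_D = (k_n/2)(V_GS − V_t)² = (2.6/2)×(3.43 − 1.2)² = 1.3×2.23² = 6.44 mA.
V_DS = V_DD − I_D·R_D = 19 − 6.44×0.56 = 15.4 V.
Saturation requires V_DS ≥ V_GS − V_t = 2.23 V; 15.4 ≥ 2.23 ✓.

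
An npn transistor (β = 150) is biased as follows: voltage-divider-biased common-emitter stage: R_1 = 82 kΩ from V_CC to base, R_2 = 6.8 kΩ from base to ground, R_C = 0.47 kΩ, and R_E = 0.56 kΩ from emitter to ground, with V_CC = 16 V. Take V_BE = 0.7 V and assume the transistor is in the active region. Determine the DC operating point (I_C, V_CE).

Thevenize the base divider: V_Th = V_CC·R_2/(R_1+R_2) = 16×6.8/88.8 = 1.23 V, R_Th = R_1‖R_2 = 6.28 kΩ.
Base-emitter loop: V_Th = I_B·R_Th + V_BE + (β+1)I_B·R_E, so I_B = (1.23 − 0.7) / (6.28 + 151×0.56) = 0.00578 mA.
I_C = β·I_B = 150×0.00578 = 0.867 mA, and I_E = (β+1)I_B = 0.873 mA.
V_CE = V_CC − I_C·R_C − I_E·R_E = 16 − 0.867×0.47 − 0.873×0.56 = 15.1 V.
V_CE = 15.1 V > 0.2 V confirms active-region operation.

I_C ≈ 0.87 mA, V_CE ≈ 15 V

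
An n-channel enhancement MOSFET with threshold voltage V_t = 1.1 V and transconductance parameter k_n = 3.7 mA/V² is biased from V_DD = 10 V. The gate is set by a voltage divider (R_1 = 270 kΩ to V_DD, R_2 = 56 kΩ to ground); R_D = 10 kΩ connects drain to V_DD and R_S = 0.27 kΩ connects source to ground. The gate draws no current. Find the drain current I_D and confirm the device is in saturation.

I_D ≈ 0.45 mA

V_G = V_DD·R_2/(R_1+R_2) = 10×56/326 = 1.72 V.
Assume saturation: I_D = (k_n/2)(V_GS − V_t)² with V_GS = V_G − I_D·R_S = 1.72 − 0.27·I_D.
Substituting gives 0.135·I_D² − 1.62·I_D + 0.706 = 0, with roots I_D = 0.454 or 11.5 mA.
The root I_D = 11.5 mA gives V_GS = -1.4 V ≤ V_t, so take I_D = 0.454 mA.
Then V_GS = 1.6 V and V_DS = V_DD − I_D(R_D+R_S) = 10 − 0.454×10.3 = 5.34 V.
Saturation requires V_DS ≥ V_GS − V_t = 0.495 V; 5.34 ≥ 0.495 ✓.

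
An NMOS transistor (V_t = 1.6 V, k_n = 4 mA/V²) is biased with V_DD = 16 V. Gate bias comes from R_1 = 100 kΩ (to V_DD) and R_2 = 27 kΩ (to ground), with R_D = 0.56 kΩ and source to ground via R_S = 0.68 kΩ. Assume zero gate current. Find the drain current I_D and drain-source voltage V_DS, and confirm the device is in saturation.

I_D ≈ 1.4 mA, V_DS ≈ 14 V

V_G = V_DD·R_2/(R_1+R_2) = 16×27/127 = 3.4 V.
Assume saturation: I_D = (k_n/2)(V_GS − V_t)² with V_GS = V_G − I_D·R_S = 3.4 − 0.68·I_D.
Substituting gives 0.925·I_D² − 5.9·I_D + 6.49 = 0, with roots I_D = 1.41 or 4.97 mA.
The root I_D = 4.97 mA gives V_GS = 0.0241 V ≤ V_t, so take I_D = 1.41 mA.
Then V_GS = 2.44 V and V_DS = V_DD − I_D(R_D+R_S) = 16 − 1.41×1.24 = 14.2 V.
Saturation requires V_DS ≥ V_GS − V_t = 0.841 V; 14.2 ≥ 0.841 ✓.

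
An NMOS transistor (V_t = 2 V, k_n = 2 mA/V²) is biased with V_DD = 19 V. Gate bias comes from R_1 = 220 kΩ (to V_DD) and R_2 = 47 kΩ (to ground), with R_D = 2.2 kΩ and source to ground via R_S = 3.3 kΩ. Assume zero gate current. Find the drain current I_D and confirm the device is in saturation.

I_D ≈ 0.25 mA

V_G = V_DD·R_2/(R_1+R_2) = 19×47/267 = 3.34 V.
Assume saturation: I_D = (k_n/2)(V_GS − V_t)² with V_GS = V_G − I_D·R_S = 3.34 − 3.3·I_D.
Substituting gives 10.9·I_D² − 9.87·I_D + 1.81 = 0, with roots I_D = 0.255 or 0.652 mA.
The root I_D = 0.652 mA gives V_GS = 1.19 V ≤ V_t, so take I_D = 0.255 mA.
Then V_GS = 2.5 V and V_DS = V_DD − I_D(R_D+R_S) = 19 − 0.255×5.5 = 17.6 V.
Saturation requires V_DS ≥ V_GS − V_t = 0.505 V; 17.6 ≥ 0.505 ✓.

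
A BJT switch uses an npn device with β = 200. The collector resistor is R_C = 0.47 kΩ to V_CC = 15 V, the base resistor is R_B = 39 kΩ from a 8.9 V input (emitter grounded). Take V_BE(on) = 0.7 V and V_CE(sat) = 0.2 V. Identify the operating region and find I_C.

saturation; I_C ≈ 31 mA

Assume active: I_B = (8.9 − 0.7)/39 = 0.21 mA, giving I_C = β·I_B = 42.1 mA.
But then V_CE = 15 − 42.1×0.47 = -4.76 V < V_CE(sat) = 0.2 V — impossible in the active region.
So the transistor is saturated. With V_CE = 0.2 V, I_C = (V_CC − 0.2)/R_C = 14.8/0.47 = 31.5 mA.
Check: β·I_B = 42.1 mA > I_C = 31.5 mA, confirming saturation.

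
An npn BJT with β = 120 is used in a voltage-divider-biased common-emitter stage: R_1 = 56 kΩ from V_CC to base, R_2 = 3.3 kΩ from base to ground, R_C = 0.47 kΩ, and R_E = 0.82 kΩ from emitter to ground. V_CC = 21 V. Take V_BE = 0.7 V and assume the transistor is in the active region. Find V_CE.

V_CE ≈ 20 V

Thevenize the base divider: V_Th = V_CC·R_2/(R_1+R_2) = 21×3.3/59.3 = 1.17 V, R_Th = R_1‖R_2 = 3.12 kΩ.
Base-emitter loop: V_Th = I_B·R_Th + V_BE + (β+1)I_B·R_E, so I_B = (1.17 − 0.7) / (3.12 + 121×0.82) = 0.00458 mA.
I_C = β·I_B = 120×0.00458 = 0.55 mA, and I_E = (β+1)I_B = 0.554 mA.
V_CE = V_CC − I_C·R_C − I_E·R_E = 21 − 0.55×0.47 − 0.554×0.82 = 20.3 V.
V_CE = 20.3 V > 0.2 V confirms active-region operation.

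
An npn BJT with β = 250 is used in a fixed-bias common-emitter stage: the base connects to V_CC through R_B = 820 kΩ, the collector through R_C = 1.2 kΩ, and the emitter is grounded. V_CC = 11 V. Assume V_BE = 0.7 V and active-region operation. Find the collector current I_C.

I_C ≈ 3.1 mA

Base loop: V_CC = I_B·R_B + V_BE, so I_B = (11 − 0.7)/820 kΩ = 0.0126 mA.
In the active region I_C = β·I_B = 250 × 0.0126 = 3.14 mA.
Collector loop: V_CE = V_CC − I_C·R_C = 11 − 3.14×1.2 = 7.23 V.
Since V_CE = 7.23 V > V_CE(sat) ≈ 0.2 V, the transistor is in the active region as assumed.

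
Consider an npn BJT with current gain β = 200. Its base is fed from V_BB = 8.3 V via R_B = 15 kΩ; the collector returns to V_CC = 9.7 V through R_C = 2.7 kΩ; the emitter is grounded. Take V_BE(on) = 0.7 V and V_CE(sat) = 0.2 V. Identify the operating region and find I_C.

Assume active: I_B = (8.3 − 0.7)/15 = 0.507 mA, giving I_C = β·I_B = 101 mA.
But then V_CE = 9.7 − 101×2.7 = -264 V < V_CE(sat) = 0.2 V — impossible in the active region.
So the transistor is saturated. With V_CE = 0.2 V, I_C = (V_CC − 0.2)/R_C = 9.5/2.7 = 3.52 mA.
Check: β·I_B = 101 mA > I_C = 3.52 mA, confirming saturation.

saturation; I_C ≈ 3.5 mA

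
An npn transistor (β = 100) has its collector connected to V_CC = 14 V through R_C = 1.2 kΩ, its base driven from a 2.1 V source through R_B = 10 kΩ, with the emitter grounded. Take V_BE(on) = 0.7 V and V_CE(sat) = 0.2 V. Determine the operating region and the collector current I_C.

Assume active: I_B = (2.1 − 0.7)/10 = 0.14 mA, giving I_C = β·I_B = 14 mA.
But then V_CE = 14 − 14×1.2 = -2.8 V < V_CE(sat) = 0.2 V — impossible in the active region.
So the transistor is saturated. With V_CE = 0.2 V, I_C = (V_CC − 0.2)/R_C = 13.8/1.2 = 11.5 mA.
Check: β·I_B = 14 mA > I_C = 11.5 mA, confirming saturation.

saturation; I_C ≈ 12 mA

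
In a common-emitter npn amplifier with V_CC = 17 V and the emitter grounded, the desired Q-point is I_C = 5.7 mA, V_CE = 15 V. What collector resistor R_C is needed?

R_C ≈ 0.35 kΩ

Collector loop: V_CC = I_C·R_C + V_CE.
R_C = (V_CC − V_CE)/I_C = (17 − 15)/5.7 = 0.351 kΩ.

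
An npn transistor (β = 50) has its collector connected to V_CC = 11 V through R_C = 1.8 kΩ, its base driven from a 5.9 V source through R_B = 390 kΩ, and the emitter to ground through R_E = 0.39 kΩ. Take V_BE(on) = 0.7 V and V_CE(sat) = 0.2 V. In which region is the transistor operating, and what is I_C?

Assume active. Base-emitter loop: I_B = (V_BB − V_BE)/(R_B + (β+1)R_E) = (5.9 − 0.7)/(390 + 51×0.39) = 0.0127 mA.
I_C = β·I_B = 50×0.0127 = 0.634 mA.
V_CE = V_CC − I_C·R_C − I_E·R_E = 11 − 0.634×1.8 − 0.647×0.39 = 9.61 V > V_CE(sat), so the active-region assumption holds.

active; I_C ≈ 0.63 mA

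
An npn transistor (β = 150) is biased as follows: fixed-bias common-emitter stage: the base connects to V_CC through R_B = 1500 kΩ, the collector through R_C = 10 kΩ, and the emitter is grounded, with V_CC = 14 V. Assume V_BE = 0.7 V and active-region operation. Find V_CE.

V_CE ≈ 0.7 V

Base loop: V_CC = I_B·R_B + V_BE, so I_B = (14 − 0.7)/1500 kΩ = 0.00887 mA.
In the active region I_C = β·I_B = 150 × 0.00887 = 1.33 mA.
Collector loop: V_CE = V_CC − I_C·R_C = 14 − 1.33×10 = 0.7 V.
Since V_CE = 0.7 V > V_CE(sat) ≈ 0.2 V, the transistor is in the active region as assumed.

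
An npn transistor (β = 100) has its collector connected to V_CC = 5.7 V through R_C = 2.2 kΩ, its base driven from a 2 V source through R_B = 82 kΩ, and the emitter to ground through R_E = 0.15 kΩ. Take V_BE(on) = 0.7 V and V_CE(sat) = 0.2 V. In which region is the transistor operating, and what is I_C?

Assume active. Base-emitter loop: I_B = (V_BB − V_BE)/(R_B + (β+1)R_E) = (2 − 0.7)/(82 + 101×0.15) = 0.0134 mA.
I_C = β·I_B = 100×0.0134 = 1.34 mA.
V_CE = V_CC − I_C·R_C − I_E·R_E = 5.7 − 1.34×2.2 − 1.35×0.15 = 2.55 V > V_CE(sat), so the active-region assumption holds.

active; I_C ≈ 1.3 mA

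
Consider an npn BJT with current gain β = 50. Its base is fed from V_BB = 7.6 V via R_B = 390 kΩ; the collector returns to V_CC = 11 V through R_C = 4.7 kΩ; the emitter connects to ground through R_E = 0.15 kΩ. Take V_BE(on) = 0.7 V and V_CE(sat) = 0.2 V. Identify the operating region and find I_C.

Assume active. Base-emitter loop: I_B = (V_BB − V_BE)/(R_B + (β+1)R_E) = (7.6 − 0.7)/(390 + 51×0.15) = 0.0174 mA.
I_C = β·I_B = 50×0.0174 = 0.868 mA.
V_CE = V_CC − I_C·R_C − I_E·R_E = 11 − 0.868×4.7 − 0.885×0.15 = 6.79 V > V_CE(sat), so the active-region assumption holds.

active; I_C ≈ 0.87 mA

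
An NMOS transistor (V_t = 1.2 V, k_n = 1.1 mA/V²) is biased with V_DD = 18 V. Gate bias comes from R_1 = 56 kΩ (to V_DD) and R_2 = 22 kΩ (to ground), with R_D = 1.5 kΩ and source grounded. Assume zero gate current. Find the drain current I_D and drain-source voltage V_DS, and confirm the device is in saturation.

V_G = V_DD·R_2/(R_1+R_2) = 18×22/78 = 5.08 V. With the source grounded, V_GS = V_G = 5.08 V.
Assume saturation: I_D = (k_n/2)(V_GS − V_t)² = (1.1/2)×(5.08 − 1.2)² = 0.55×3.88² = 8.27 mA.
V_DS = V_DD − I_D·R_D = 18 − 8.27×1.5 = 5.6 V.
Saturation requires V_DS ≥ V_GS − V_t = 3.88 V; 5.6 ≥ 3.88 ✓.

I_D ≈ 8.3 mA, V_DS ≈ 5.6 V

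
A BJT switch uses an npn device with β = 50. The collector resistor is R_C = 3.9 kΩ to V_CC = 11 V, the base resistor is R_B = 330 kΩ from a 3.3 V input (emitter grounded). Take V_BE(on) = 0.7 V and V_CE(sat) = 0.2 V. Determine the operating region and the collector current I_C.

active; I_C ≈ 0.39 mA

Assume active. Base-emitter loop: I_B = (V_BB − V_BE)/R_B = (3.3 − 0.7)/330 = 0.00788 mA.
I_C = β·I_B = 50×0.00788 = 0.394 mA.
V_CE = V_CC − I_C·R_C = 11 − 0.394×3.9 = 9.46 V > V_CE(sat), so the active-region assumption holds.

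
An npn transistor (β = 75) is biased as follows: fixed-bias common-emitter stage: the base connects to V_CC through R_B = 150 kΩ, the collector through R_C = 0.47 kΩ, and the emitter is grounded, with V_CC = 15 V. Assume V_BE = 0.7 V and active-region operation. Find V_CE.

V_CE ≈ 12 V

Base loop: V_CC = I_B·R_B + V_BE, so I_B = (15 − 0.7)/150 kΩ = 0.0953 mA.
In the active region I_C = β·I_B = 75 × 0.0953 = 7.15 mA.
Collector loop: V_CE = V_CC − I_C·R_C = 15 − 7.15×0.47 = 11.6 V.
Since V_CE = 11.6 V > V_CE(sat) ≈ 0.2 V, the transistor is in the active region as assumed.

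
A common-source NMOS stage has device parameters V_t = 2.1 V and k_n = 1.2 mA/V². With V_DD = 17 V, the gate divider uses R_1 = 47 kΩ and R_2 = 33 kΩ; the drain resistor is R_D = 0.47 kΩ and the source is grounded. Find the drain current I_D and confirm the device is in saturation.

V_G = V_DD·R_2/(R_1+R_2) = 17×33/80 = 7.01 V. With the source grounded, V_GS = V_G = 7.01 V.
Assume saturation: I_D = (k_n/2)(V_GS − V_t)² = (1.2/2)×(7.01 − 2.1)² = 0.6×4.91² = 14.5 mA.
V_DS = V_DD − I_D·R_D = 17 − 14.5×0.47 = 10.2 V.
Saturation requires V_DS ≥ V_GS − V_t = 4.91 V; 10.2 ≥ 4.91 ✓.

I_D ≈ 14 mA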